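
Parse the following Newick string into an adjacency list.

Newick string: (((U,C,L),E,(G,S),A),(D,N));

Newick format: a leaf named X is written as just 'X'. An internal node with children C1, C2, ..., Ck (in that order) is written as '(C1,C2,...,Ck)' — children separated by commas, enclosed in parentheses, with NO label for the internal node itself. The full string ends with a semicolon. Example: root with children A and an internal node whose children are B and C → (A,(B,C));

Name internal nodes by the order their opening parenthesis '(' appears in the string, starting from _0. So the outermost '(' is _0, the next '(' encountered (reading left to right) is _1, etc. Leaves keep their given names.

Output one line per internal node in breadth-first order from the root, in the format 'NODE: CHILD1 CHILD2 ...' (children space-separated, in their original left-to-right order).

Answer: _0: _1 _4
_1: _2 E _3 A
_4: D N
_2: U C L
_3: G S

Derivation:
Input: (((U,C,L),E,(G,S),A),(D,N));
Scanning left-to-right, naming '(' by encounter order:
  pos 0: '(' -> open internal node _0 (depth 1)
  pos 1: '(' -> open internal node _1 (depth 2)
  pos 2: '(' -> open internal node _2 (depth 3)
  pos 8: ')' -> close internal node _2 (now at depth 2)
  pos 12: '(' -> open internal node _3 (depth 3)
  pos 16: ')' -> close internal node _3 (now at depth 2)
  pos 19: ')' -> close internal node _1 (now at depth 1)
  pos 21: '(' -> open internal node _4 (depth 2)
  pos 25: ')' -> close internal node _4 (now at depth 1)
  pos 26: ')' -> close internal node _0 (now at depth 0)
Total internal nodes: 5
BFS adjacency from root:
  _0: _1 _4
  _1: _2 E _3 A
  _4: D N
  _2: U C L
  _3: G S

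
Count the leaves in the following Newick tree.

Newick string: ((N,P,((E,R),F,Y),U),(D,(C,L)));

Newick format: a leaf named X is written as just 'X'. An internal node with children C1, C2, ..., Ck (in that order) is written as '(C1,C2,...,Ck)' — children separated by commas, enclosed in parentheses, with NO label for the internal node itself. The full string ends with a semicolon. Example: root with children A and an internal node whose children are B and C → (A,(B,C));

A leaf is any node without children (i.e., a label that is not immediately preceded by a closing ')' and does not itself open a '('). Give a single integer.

Newick: ((N,P,((E,R),F,Y),U),(D,(C,L)));
Scan left-to-right; a leaf is any maximal label run not followed by '(':
  pos 2: leaf 'N' → count = 1
  pos 4: leaf 'P' → count = 2
  pos 8: leaf 'E' → count = 3
  pos 10: leaf 'R' → count = 4
  pos 13: leaf 'F' → count = 5
  pos 15: leaf 'Y' → count = 6
  pos 18: leaf 'U' → count = 7
  pos 22: leaf 'D' → count = 8
  pos 25: leaf 'C' → count = 9
  pos 27: leaf 'L' → count = 10
Total leaves: 10

Answer: 10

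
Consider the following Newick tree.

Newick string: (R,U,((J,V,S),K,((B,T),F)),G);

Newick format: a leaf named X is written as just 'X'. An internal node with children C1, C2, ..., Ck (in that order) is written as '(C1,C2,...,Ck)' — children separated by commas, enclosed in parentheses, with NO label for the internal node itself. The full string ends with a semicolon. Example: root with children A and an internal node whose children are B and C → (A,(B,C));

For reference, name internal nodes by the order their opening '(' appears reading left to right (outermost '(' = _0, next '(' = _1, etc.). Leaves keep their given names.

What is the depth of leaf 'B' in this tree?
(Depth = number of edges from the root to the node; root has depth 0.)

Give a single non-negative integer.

Answer: 4

Derivation:
Newick: (R,U,((J,V,S),K,((B,T),F)),G);
Naming internals by '(' encounter order: outermost '(' = _0, next = _1, ...
Query node: B
Path from root: _0 -> _1 -> _3 -> _4 -> B
Depth of B: 4 (number of edges from root)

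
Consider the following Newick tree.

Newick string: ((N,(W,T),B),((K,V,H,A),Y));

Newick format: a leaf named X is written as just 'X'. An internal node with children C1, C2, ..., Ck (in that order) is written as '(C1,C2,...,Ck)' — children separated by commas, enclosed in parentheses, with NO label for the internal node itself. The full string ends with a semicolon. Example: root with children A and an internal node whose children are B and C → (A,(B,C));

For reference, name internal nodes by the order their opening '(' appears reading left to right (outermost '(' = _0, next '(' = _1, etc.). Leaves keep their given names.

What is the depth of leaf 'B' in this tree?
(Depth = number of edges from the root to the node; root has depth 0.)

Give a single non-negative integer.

Answer: 2

Derivation:
Newick: ((N,(W,T),B),((K,V,H,A),Y));
Naming internals by '(' encounter order: outermost '(' = _0, next = _1, ...
Query node: B
Path from root: _0 -> _1 -> B
Depth of B: 2 (number of edges from root)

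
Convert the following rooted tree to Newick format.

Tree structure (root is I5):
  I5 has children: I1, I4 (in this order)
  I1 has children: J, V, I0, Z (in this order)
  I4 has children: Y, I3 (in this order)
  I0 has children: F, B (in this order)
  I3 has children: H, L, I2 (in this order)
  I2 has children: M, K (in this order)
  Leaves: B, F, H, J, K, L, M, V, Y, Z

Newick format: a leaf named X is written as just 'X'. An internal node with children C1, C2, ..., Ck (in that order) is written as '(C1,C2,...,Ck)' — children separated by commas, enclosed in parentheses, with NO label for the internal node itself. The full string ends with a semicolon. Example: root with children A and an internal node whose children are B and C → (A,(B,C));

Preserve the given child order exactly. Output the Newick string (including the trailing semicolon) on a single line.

Answer: ((J,V,(F,B),Z),(Y,(H,L,(M,K))));

Derivation:
internal I5 with children ['I1', 'I4']
  internal I1 with children ['J', 'V', 'I0', 'Z']
    leaf 'J' → 'J'
    leaf 'V' → 'V'
    internal I0 with children ['F', 'B']
      leaf 'F' → 'F'
      leaf 'B' → 'B'
    → '(F,B)'
    leaf 'Z' → 'Z'
  → '(J,V,(F,B),Z)'
  internal I4 with children ['Y', 'I3']
    leaf 'Y' → 'Y'
    internal I3 with children ['H', 'L', 'I2']
      leaf 'H' → 'H'
      leaf 'L' → 'L'
      internal I2 with children ['M', 'K']
        leaf 'M' → 'M'
        leaf 'K' → 'K'
      → '(M,K)'
    → '(H,L,(M,K))'
  → '(Y,(H,L,(M,K)))'
→ '((J,V,(F,B),Z),(Y,(H,L,(M,K))))'
Final: ((J,V,(F,B),Z),(Y,(H,L,(M,K))));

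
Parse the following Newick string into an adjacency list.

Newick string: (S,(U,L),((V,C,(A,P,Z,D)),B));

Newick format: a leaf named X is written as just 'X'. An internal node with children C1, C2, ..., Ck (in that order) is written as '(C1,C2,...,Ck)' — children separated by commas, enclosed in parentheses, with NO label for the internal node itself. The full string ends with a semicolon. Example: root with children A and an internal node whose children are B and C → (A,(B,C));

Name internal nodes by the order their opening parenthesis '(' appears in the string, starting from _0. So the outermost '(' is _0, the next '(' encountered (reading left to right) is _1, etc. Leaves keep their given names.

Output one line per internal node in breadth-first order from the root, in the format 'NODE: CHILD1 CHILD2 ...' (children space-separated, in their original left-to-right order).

Input: (S,(U,L),((V,C,(A,P,Z,D)),B));
Scanning left-to-right, naming '(' by encounter order:
  pos 0: '(' -> open internal node _0 (depth 1)
  pos 3: '(' -> open internal node _1 (depth 2)
  pos 7: ')' -> close internal node _1 (now at depth 1)
  pos 9: '(' -> open internal node _2 (depth 2)
  pos 10: '(' -> open internal node _3 (depth 3)
  pos 15: '(' -> open internal node _4 (depth 4)
  pos 23: ')' -> close internal node _4 (now at depth 3)
  pos 24: ')' -> close internal node _3 (now at depth 2)
  pos 27: ')' -> close internal node _2 (now at depth 1)
  pos 28: ')' -> close internal node _0 (now at depth 0)
Total internal nodes: 5
BFS adjacency from root:
  _0: S _1 _2
  _1: U L
  _2: _3 B
  _3: V C _4
  _4: A P Z D

Answer: _0: S _1 _2
_1: U L
_2: _3 B
_3: V C _4
_4: A P Z D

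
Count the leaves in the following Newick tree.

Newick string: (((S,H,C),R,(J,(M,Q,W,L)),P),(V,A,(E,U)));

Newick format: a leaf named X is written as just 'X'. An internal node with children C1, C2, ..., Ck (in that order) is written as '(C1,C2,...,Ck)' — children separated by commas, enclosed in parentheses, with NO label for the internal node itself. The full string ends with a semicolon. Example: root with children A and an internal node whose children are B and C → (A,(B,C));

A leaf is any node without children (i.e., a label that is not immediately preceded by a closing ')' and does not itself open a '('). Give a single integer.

Newick: (((S,H,C),R,(J,(M,Q,W,L)),P),(V,A,(E,U)));
Scan left-to-right; a leaf is any maximal label run not followed by '(':
  pos 3: leaf 'S' → count = 1
  pos 5: leaf 'H' → count = 2
  pos 7: leaf 'C' → count = 3
  pos 10: leaf 'R' → count = 4
  pos 13: leaf 'J' → count = 5
  pos 16: leaf 'M' → count = 6
  pos 18: leaf 'Q' → count = 7
  pos 20: leaf 'W' → count = 8
  pos 22: leaf 'L' → count = 9
  pos 26: leaf 'P' → count = 10
  pos 30: leaf 'V' → count = 11
  pos 32: leaf 'A' → count = 12
  pos 35: leaf 'E' → count = 13
  pos 37: leaf 'U' → count = 14
Total leaves: 14

Answer: 14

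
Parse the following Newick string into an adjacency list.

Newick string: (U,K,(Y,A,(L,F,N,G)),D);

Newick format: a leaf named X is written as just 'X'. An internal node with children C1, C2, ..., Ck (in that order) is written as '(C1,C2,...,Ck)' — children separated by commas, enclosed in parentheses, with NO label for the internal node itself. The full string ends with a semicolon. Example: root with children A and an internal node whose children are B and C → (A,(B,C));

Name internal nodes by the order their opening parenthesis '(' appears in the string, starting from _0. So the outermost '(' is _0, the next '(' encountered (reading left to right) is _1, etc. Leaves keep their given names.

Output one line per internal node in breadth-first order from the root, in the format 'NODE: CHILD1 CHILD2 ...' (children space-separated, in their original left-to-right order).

Answer: _0: U K _1 D
_1: Y A _2
_2: L F N G

Derivation:
Input: (U,K,(Y,A,(L,F,N,G)),D);
Scanning left-to-right, naming '(' by encounter order:
  pos 0: '(' -> open internal node _0 (depth 1)
  pos 5: '(' -> open internal node _1 (depth 2)
  pos 10: '(' -> open internal node _2 (depth 3)
  pos 18: ')' -> close internal node _2 (now at depth 2)
  pos 19: ')' -> close internal node _1 (now at depth 1)
  pos 22: ')' -> close internal node _0 (now at depth 0)
Total internal nodes: 3
BFS adjacency from root:
  _0: U K _1 D
  _1: Y A _2
  _2: L F N G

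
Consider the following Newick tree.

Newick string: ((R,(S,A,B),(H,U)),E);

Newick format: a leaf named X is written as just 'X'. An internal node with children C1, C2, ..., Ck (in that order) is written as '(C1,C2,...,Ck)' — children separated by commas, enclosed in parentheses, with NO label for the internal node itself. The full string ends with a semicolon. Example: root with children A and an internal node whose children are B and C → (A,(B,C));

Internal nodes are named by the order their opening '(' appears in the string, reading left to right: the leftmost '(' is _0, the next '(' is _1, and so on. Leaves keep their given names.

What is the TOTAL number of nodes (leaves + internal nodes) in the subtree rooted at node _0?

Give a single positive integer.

Answer: 11

Derivation:
Newick: ((R,(S,A,B),(H,U)),E);
Locate _0: it is the '(' at position 0 (the 1st '(' reading left to right).
Query: subtree rooted at _0
_0: subtree_size = 1 + 10
  _1: subtree_size = 1 + 8
    R: subtree_size = 1 + 0
    _2: subtree_size = 1 + 3
      S: subtree_size = 1 + 0
      A: subtree_size = 1 + 0
      B: subtree_size = 1 + 0
    _3: subtree_size = 1 + 2
      H: subtree_size = 1 + 0
      U: subtree_size = 1 + 0
  E: subtree_size = 1 + 0
Total subtree size of _0: 11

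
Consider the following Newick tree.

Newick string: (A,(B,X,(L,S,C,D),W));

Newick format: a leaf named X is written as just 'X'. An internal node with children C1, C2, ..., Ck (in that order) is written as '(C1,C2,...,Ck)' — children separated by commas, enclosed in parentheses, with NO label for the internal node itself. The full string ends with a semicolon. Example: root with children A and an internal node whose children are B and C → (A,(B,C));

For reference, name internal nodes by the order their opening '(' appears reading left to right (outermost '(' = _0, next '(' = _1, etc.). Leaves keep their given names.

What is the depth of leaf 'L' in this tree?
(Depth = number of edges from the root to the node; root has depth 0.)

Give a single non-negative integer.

Answer: 3

Derivation:
Newick: (A,(B,X,(L,S,C,D),W));
Naming internals by '(' encounter order: outermost '(' = _0, next = _1, ...
Query node: L
Path from root: _0 -> _1 -> _2 -> L
Depth of L: 3 (number of edges from root)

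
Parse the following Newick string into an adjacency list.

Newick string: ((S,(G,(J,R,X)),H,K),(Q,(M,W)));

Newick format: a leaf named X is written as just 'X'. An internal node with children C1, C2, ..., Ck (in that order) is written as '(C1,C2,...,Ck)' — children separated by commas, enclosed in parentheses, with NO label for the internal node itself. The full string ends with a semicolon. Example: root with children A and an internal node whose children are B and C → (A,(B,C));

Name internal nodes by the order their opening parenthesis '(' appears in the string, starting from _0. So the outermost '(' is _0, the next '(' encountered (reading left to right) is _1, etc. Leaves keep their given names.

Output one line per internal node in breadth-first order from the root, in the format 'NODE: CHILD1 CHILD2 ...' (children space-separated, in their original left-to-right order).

Input: ((S,(G,(J,R,X)),H,K),(Q,(M,W)));
Scanning left-to-right, naming '(' by encounter order:
  pos 0: '(' -> open internal node _0 (depth 1)
  pos 1: '(' -> open internal node _1 (depth 2)
  pos 4: '(' -> open internal node _2 (depth 3)
  pos 7: '(' -> open internal node _3 (depth 4)
  pos 13: ')' -> close internal node _3 (now at depth 3)
  pos 14: ')' -> close internal node _2 (now at depth 2)
  pos 19: ')' -> close internal node _1 (now at depth 1)
  pos 21: '(' -> open internal node _4 (depth 2)
  pos 24: '(' -> open internal node _5 (depth 3)
  pos 28: ')' -> close internal node _5 (now at depth 2)
  pos 29: ')' -> close internal node _4 (now at depth 1)
  pos 30: ')' -> close internal node _0 (now at depth 0)
Total internal nodes: 6
BFS adjacency from root:
  _0: _1 _4
  _1: S _2 H K
  _4: Q _5
  _2: G _3
  _5: M W
  _3: J R X

Answer: _0: _1 _4
_1: S _2 H K
_4: Q _5
_2: G _3
_5: M W
_3: J R X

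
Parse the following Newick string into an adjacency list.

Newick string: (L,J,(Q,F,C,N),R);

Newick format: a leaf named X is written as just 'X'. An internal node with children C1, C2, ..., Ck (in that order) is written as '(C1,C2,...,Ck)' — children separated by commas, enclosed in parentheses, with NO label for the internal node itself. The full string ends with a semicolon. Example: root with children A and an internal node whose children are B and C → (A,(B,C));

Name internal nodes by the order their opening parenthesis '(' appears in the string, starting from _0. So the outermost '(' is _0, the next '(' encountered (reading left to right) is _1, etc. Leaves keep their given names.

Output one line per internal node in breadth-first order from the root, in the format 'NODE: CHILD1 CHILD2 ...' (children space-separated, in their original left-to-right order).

Answer: _0: L J _1 R
_1: Q F C N

Derivation:
Input: (L,J,(Q,F,C,N),R);
Scanning left-to-right, naming '(' by encounter order:
  pos 0: '(' -> open internal node _0 (depth 1)
  pos 5: '(' -> open internal node _1 (depth 2)
  pos 13: ')' -> close internal node _1 (now at depth 1)
  pos 16: ')' -> close internal node _0 (now at depth 0)
Total internal nodes: 2
BFS adjacency from root:
  _0: L J _1 R
  _1: Q F C N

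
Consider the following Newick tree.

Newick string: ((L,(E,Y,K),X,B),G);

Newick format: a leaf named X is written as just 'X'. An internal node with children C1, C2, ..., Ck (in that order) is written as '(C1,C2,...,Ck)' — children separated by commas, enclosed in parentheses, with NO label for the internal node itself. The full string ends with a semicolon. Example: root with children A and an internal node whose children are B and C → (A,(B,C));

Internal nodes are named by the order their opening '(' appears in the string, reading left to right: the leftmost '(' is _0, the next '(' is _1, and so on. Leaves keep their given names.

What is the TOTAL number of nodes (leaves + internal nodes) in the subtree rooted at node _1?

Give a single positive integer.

Newick: ((L,(E,Y,K),X,B),G);
Locate _1: it is the '(' at position 1 (the 2nd '(' reading left to right).
Query: subtree rooted at _1
_1: subtree_size = 1 + 7
  L: subtree_size = 1 + 0
  _2: subtree_size = 1 + 3
    E: subtree_size = 1 + 0
    Y: subtree_size = 1 + 0
    K: subtree_size = 1 + 0
  X: subtree_size = 1 + 0
  B: subtree_size = 1 + 0
Total subtree size of _1: 8

Answer: 8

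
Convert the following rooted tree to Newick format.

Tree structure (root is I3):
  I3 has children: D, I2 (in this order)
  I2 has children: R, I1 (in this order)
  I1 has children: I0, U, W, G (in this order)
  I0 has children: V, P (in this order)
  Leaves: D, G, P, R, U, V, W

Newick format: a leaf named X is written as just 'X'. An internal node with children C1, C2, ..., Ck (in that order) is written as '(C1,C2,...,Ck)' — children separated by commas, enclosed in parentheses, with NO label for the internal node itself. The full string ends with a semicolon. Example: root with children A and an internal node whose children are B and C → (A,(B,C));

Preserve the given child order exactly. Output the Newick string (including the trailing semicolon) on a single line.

internal I3 with children ['D', 'I2']
  leaf 'D' → 'D'
  internal I2 with children ['R', 'I1']
    leaf 'R' → 'R'
    internal I1 with children ['I0', 'U', 'W', 'G']
      internal I0 with children ['V', 'P']
        leaf 'V' → 'V'
        leaf 'P' → 'P'
      → '(V,P)'
      leaf 'U' → 'U'
      leaf 'W' → 'W'
      leaf 'G' → 'G'
    → '((V,P),U,W,G)'
  → '(R,((V,P),U,W,G))'
→ '(D,(R,((V,P),U,W,G)))'
Final: (D,(R,((V,P),U,W,G)));

Answer: (D,(R,((V,P),U,W,G)));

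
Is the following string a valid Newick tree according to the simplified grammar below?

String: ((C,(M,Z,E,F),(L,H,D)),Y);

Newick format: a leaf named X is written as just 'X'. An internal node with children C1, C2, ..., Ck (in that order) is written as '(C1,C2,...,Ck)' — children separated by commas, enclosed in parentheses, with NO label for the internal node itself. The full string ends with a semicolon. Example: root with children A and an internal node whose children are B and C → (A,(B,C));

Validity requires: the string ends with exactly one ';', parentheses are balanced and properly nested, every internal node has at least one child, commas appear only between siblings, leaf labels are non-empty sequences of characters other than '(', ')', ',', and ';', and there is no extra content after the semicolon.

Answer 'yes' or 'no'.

Input: ((C,(M,Z,E,F),(L,H,D)),Y);
Paren balance: 4 '(' vs 4 ')' OK
Ends with single ';': True
Full parse: OK
Valid: True

Answer: yes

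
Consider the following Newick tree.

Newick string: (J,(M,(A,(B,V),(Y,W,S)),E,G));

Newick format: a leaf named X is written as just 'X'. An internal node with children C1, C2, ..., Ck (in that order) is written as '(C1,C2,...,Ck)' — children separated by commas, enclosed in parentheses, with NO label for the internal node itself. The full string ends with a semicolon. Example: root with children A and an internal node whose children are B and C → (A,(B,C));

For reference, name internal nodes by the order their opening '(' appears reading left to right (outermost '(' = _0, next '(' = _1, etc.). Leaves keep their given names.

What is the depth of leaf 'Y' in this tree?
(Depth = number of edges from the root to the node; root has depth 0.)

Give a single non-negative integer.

Answer: 4

Derivation:
Newick: (J,(M,(A,(B,V),(Y,W,S)),E,G));
Naming internals by '(' encounter order: outermost '(' = _0, next = _1, ...
Query node: Y
Path from root: _0 -> _1 -> _2 -> _4 -> Y
Depth of Y: 4 (number of edges from root)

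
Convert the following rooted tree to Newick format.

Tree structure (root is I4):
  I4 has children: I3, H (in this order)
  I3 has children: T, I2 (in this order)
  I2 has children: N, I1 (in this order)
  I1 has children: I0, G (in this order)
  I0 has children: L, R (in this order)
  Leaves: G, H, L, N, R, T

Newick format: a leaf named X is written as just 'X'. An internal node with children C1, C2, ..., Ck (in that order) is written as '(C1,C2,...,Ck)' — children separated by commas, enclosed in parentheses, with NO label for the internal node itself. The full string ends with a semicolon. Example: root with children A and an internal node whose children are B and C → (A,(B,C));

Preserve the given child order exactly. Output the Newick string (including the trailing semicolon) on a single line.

Answer: ((T,(N,((L,R),G))),H);

Derivation:
internal I4 with children ['I3', 'H']
  internal I3 with children ['T', 'I2']
    leaf 'T' → 'T'
    internal I2 with children ['N', 'I1']
      leaf 'N' → 'N'
      internal I1 with children ['I0', 'G']
        internal I0 with children ['L', 'R']
          leaf 'L' → 'L'
          leaf 'R' → 'R'
        → '(L,R)'
        leaf 'G' → 'G'
      → '((L,R),G)'
    → '(N,((L,R),G))'
  → '(T,(N,((L,R),G)))'
  leaf 'H' → 'H'
→ '((T,(N,((L,R),G))),H)'
Final: ((T,(N,((L,R),G))),H);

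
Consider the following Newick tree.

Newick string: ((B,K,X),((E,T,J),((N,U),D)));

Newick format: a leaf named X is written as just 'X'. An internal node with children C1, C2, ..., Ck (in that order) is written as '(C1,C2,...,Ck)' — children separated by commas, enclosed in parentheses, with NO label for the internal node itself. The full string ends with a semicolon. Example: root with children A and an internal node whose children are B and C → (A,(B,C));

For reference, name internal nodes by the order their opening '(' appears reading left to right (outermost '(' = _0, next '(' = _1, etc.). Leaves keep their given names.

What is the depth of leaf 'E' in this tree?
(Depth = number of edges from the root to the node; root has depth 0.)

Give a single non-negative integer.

Answer: 3

Derivation:
Newick: ((B,K,X),((E,T,J),((N,U),D)));
Naming internals by '(' encounter order: outermost '(' = _0, next = _1, ...
Query node: E
Path from root: _0 -> _2 -> _3 -> E
Depth of E: 3 (number of edges from root)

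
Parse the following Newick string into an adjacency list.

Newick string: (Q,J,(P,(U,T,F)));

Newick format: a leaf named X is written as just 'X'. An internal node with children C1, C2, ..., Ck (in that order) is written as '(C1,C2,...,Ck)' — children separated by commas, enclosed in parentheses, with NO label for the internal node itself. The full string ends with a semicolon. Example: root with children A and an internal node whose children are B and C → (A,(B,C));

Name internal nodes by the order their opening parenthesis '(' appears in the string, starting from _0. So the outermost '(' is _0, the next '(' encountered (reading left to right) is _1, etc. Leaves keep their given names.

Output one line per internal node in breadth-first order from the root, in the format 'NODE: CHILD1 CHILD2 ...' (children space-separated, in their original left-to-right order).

Input: (Q,J,(P,(U,T,F)));
Scanning left-to-right, naming '(' by encounter order:
  pos 0: '(' -> open internal node _0 (depth 1)
  pos 5: '(' -> open internal node _1 (depth 2)
  pos 8: '(' -> open internal node _2 (depth 3)
  pos 14: ')' -> close internal node _2 (now at depth 2)
  pos 15: ')' -> close internal node _1 (now at depth 1)
  pos 16: ')' -> close internal node _0 (now at depth 0)
Total internal nodes: 3
BFS adjacency from root:
  _0: Q J _1
  _1: P _2
  _2: U T F

Answer: _0: Q J _1
_1: P _2
_2: U T F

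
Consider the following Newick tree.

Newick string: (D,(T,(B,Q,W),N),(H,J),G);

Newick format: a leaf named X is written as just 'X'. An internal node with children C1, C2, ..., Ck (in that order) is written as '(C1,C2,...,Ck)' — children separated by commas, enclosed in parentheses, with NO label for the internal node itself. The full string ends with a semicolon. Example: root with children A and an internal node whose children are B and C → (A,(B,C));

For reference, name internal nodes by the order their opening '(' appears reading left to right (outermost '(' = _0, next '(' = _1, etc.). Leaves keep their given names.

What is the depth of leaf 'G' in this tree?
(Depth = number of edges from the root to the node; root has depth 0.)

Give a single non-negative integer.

Answer: 1

Derivation:
Newick: (D,(T,(B,Q,W),N),(H,J),G);
Naming internals by '(' encounter order: outermost '(' = _0, next = _1, ...
Query node: G
Path from root: _0 -> G
Depth of G: 1 (number of edges from root)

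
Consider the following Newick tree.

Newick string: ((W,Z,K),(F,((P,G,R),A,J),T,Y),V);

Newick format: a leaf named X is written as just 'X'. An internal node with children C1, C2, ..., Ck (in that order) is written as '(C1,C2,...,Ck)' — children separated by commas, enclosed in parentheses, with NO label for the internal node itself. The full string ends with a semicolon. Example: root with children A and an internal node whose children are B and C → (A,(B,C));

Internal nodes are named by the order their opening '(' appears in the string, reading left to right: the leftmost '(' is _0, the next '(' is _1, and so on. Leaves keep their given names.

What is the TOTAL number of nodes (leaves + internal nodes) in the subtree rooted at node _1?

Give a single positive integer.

Newick: ((W,Z,K),(F,((P,G,R),A,J),T,Y),V);
Locate _1: it is the '(' at position 1 (the 2nd '(' reading left to right).
Query: subtree rooted at _1
_1: subtree_size = 1 + 3
  W: subtree_size = 1 + 0
  Z: subtree_size = 1 + 0
  K: subtree_size = 1 + 0
Total subtree size of _1: 4

Answer: 4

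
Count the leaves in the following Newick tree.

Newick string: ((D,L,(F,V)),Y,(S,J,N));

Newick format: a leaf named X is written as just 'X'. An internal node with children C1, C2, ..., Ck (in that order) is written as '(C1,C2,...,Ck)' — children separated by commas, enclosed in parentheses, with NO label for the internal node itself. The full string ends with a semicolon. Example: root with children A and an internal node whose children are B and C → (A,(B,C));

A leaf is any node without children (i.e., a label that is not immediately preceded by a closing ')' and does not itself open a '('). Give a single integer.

Answer: 8

Derivation:
Newick: ((D,L,(F,V)),Y,(S,J,N));
Scan left-to-right; a leaf is any maximal label run not followed by '(':
  pos 2: leaf 'D' → count = 1
  pos 4: leaf 'L' → count = 2
  pos 7: leaf 'F' → count = 3
  pos 9: leaf 'V' → count = 4
  pos 13: leaf 'Y' → count = 5
  pos 16: leaf 'S' → count = 6
  pos 18: leaf 'J' → count = 7
  pos 20: leaf 'N' → count = 8
Total leaves: 8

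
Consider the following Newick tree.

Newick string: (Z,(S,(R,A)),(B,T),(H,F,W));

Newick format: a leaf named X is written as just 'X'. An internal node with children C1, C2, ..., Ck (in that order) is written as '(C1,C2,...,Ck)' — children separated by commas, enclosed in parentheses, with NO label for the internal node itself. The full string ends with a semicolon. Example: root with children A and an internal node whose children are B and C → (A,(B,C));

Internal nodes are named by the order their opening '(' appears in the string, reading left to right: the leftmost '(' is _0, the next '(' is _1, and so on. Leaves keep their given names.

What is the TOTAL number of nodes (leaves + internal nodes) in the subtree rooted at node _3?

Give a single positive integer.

Newick: (Z,(S,(R,A)),(B,T),(H,F,W));
Locate _3: it is the '(' at position 13 (the 4th '(' reading left to right).
Query: subtree rooted at _3
_3: subtree_size = 1 + 2
  B: subtree_size = 1 + 0
  T: subtree_size = 1 + 0
Total subtree size of _3: 3

Answer: 3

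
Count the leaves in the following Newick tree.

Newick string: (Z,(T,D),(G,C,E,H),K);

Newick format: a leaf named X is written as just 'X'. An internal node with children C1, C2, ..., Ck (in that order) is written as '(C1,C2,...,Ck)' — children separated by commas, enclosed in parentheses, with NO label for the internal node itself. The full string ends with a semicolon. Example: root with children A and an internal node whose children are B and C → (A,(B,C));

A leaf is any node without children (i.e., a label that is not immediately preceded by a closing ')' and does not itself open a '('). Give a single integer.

Answer: 8

Derivation:
Newick: (Z,(T,D),(G,C,E,H),K);
Scan left-to-right; a leaf is any maximal label run not followed by '(':
  pos 1: leaf 'Z' → count = 1
  pos 4: leaf 'T' → count = 2
  pos 6: leaf 'D' → count = 3
  pos 10: leaf 'G' → count = 4
  pos 12: leaf 'C' → count = 5
  pos 14: leaf 'E' → count = 6
  pos 16: leaf 'H' → count = 7
  pos 19: leaf 'K' → count = 8
Total leaves: 8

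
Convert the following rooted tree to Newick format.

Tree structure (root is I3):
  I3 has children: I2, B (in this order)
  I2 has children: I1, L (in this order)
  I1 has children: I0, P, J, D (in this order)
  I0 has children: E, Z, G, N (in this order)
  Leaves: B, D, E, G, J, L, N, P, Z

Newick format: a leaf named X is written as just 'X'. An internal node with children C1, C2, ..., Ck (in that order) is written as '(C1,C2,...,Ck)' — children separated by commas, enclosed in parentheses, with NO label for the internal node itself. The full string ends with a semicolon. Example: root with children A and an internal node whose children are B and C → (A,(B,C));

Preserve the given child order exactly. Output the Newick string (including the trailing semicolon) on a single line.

internal I3 with children ['I2', 'B']
  internal I2 with children ['I1', 'L']
    internal I1 with children ['I0', 'P', 'J', 'D']
      internal I0 with children ['E', 'Z', 'G', 'N']
        leaf 'E' → 'E'
        leaf 'Z' → 'Z'
        leaf 'G' → 'G'
        leaf 'N' → 'N'
      → '(E,Z,G,N)'
      leaf 'P' → 'P'
      leaf 'J' → 'J'
      leaf 'D' → 'D'
    → '((E,Z,G,N),P,J,D)'
    leaf 'L' → 'L'
  → '(((E,Z,G,N),P,J,D),L)'
  leaf 'B' → 'B'
→ '((((E,Z,G,N),P,J,D),L),B)'
Final: ((((E,Z,G,N),P,J,D),L),B);

Answer: ((((E,Z,G,N),P,J,D),L),B);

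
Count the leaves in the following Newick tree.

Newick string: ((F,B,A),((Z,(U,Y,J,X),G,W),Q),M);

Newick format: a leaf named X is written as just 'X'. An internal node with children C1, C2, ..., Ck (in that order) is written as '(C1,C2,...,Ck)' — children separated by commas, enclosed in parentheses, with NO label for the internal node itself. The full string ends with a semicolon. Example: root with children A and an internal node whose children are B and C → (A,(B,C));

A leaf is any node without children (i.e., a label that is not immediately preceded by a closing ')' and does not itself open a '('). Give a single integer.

Answer: 12

Derivation:
Newick: ((F,B,A),((Z,(U,Y,J,X),G,W),Q),M);
Scan left-to-right; a leaf is any maximal label run not followed by '(':
  pos 2: leaf 'F' → count = 1
  pos 4: leaf 'B' → count = 2
  pos 6: leaf 'A' → count = 3
  pos 11: leaf 'Z' → count = 4
  pos 14: leaf 'U' → count = 5
  pos 16: leaf 'Y' → count = 6
  pos 18: leaf 'J' → count = 7
  pos 20: leaf 'X' → count = 8
  pos 23: leaf 'G' → count = 9
  pos 25: leaf 'W' → count = 10
  pos 28: leaf 'Q' → count = 11
  pos 31: leaf 'M' → count = 12
Total leaves: 12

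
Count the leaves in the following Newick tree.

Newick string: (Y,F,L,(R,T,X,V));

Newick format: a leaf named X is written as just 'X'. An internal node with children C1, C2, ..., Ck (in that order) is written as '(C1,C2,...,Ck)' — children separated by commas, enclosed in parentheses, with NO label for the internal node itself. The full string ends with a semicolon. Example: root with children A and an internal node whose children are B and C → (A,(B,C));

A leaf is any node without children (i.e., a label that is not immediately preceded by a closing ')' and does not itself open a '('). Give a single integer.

Answer: 7

Derivation:
Newick: (Y,F,L,(R,T,X,V));
Scan left-to-right; a leaf is any maximal label run not followed by '(':
  pos 1: leaf 'Y' → count = 1
  pos 3: leaf 'F' → count = 2
  pos 5: leaf 'L' → count = 3
  pos 8: leaf 'R' → count = 4
  pos 10: leaf 'T' → count = 5
  pos 12: leaf 'X' → count = 6
  pos 14: leaf 'V' → count = 7
Total leaves: 7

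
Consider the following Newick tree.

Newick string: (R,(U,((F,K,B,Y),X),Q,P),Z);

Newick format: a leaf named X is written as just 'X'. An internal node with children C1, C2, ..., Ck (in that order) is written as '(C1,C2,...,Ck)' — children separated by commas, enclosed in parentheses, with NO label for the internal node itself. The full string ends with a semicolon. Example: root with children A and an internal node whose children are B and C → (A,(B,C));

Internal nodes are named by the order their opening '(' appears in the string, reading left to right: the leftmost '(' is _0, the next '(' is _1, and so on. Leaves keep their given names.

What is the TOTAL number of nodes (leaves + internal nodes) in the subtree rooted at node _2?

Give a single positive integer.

Answer: 7

Derivation:
Newick: (R,(U,((F,K,B,Y),X),Q,P),Z);
Locate _2: it is the '(' at position 6 (the 3rd '(' reading left to right).
Query: subtree rooted at _2
_2: subtree_size = 1 + 6
  _3: subtree_size = 1 + 4
    F: subtree_size = 1 + 0
    K: subtree_size = 1 + 0
    B: subtree_size = 1 + 0
    Y: subtree_size = 1 + 0
  X: subtree_size = 1 + 0
Total subtree size of _2: 7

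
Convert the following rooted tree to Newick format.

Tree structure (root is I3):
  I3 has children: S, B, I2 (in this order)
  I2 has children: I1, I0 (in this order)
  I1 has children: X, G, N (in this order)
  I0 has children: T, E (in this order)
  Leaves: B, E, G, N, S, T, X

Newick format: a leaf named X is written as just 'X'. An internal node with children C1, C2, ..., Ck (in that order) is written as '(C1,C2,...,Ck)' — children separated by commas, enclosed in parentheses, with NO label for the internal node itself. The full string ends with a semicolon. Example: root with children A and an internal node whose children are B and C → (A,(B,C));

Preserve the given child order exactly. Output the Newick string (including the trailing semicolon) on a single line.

internal I3 with children ['S', 'B', 'I2']
  leaf 'S' → 'S'
  leaf 'B' → 'B'
  internal I2 with children ['I1', 'I0']
    internal I1 with children ['X', 'G', 'N']
      leaf 'X' → 'X'
      leaf 'G' → 'G'
      leaf 'N' → 'N'
    → '(X,G,N)'
    internal I0 with children ['T', 'E']
      leaf 'T' → 'T'
      leaf 'E' → 'E'
    → '(T,E)'
  → '((X,G,N),(T,E))'
→ '(S,B,((X,G,N),(T,E)))'
Final: (S,B,((X,G,N),(T,E)));

Answer: (S,B,((X,G,N),(T,E)));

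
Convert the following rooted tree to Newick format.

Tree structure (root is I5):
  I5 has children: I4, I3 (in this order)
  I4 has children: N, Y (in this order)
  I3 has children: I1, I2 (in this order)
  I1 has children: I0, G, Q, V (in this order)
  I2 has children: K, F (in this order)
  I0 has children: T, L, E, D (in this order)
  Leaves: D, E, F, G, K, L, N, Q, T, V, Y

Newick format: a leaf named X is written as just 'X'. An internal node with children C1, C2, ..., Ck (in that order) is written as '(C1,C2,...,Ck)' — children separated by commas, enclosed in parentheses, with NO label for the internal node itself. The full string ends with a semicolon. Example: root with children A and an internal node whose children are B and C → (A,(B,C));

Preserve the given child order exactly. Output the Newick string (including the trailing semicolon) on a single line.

internal I5 with children ['I4', 'I3']
  internal I4 with children ['N', 'Y']
    leaf 'N' → 'N'
    leaf 'Y' → 'Y'
  → '(N,Y)'
  internal I3 with children ['I1', 'I2']
    internal I1 with children ['I0', 'G', 'Q', 'V']
      internal I0 with children ['T', 'L', 'E', 'D']
        leaf 'T' → 'T'
        leaf 'L' → 'L'
        leaf 'E' → 'E'
        leaf 'D' → 'D'
      → '(T,L,E,D)'
      leaf 'G' → 'G'
      leaf 'Q' → 'Q'
      leaf 'V' → 'V'
    → '((T,L,E,D),G,Q,V)'
    internal I2 with children ['K', 'F']
      leaf 'K' → 'K'
      leaf 'F' → 'F'
    → '(K,F)'
  → '(((T,L,E,D),G,Q,V),(K,F))'
→ '((N,Y),(((T,L,E,D),G,Q,V),(K,F)))'
Final: ((N,Y),(((T,L,E,D),G,Q,V),(K,F)));

Answer: ((N,Y),(((T,L,E,D),G,Q,V),(K,F)));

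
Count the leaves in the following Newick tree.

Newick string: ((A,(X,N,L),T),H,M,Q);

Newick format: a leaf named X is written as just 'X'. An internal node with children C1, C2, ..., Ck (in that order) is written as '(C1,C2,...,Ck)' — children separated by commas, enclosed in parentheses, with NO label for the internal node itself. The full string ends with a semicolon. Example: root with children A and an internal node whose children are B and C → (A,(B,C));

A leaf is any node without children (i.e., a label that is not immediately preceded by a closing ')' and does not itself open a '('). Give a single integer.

Answer: 8

Derivation:
Newick: ((A,(X,N,L),T),H,M,Q);
Scan left-to-right; a leaf is any maximal label run not followed by '(':
  pos 2: leaf 'A' → count = 1
  pos 5: leaf 'X' → count = 2
  pos 7: leaf 'N' → count = 3
  pos 9: leaf 'L' → count = 4
  pos 12: leaf 'T' → count = 5
  pos 15: leaf 'H' → count = 6
  pos 17: leaf 'M' → count = 7
  pos 19: leaf 'Q' → count = 8
Total leaves: 8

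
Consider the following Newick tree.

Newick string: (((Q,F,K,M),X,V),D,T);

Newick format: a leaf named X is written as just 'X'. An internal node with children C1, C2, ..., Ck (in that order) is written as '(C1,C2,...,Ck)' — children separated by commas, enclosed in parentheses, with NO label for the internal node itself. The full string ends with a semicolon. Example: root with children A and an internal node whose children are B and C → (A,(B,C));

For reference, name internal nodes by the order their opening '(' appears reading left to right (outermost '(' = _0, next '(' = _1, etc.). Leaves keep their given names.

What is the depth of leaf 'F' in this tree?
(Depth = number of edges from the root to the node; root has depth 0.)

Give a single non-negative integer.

Newick: (((Q,F,K,M),X,V),D,T);
Naming internals by '(' encounter order: outermost '(' = _0, next = _1, ...
Query node: F
Path from root: _0 -> _1 -> _2 -> F
Depth of F: 3 (number of edges from root)

Answer: 3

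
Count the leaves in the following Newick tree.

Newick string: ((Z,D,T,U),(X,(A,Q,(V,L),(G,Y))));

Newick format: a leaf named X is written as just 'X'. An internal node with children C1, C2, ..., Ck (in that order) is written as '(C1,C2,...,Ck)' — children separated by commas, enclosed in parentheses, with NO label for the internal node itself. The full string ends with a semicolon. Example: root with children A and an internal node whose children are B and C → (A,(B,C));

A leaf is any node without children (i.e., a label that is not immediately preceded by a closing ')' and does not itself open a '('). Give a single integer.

Newick: ((Z,D,T,U),(X,(A,Q,(V,L),(G,Y))));
Scan left-to-right; a leaf is any maximal label run not followed by '(':
  pos 2: leaf 'Z' → count = 1
  pos 4: leaf 'D' → count = 2
  pos 6: leaf 'T' → count = 3
  pos 8: leaf 'U' → count = 4
  pos 12: leaf 'X' → count = 5
  pos 15: leaf 'A' → count = 6
  pos 17: leaf 'Q' → count = 7
  pos 20: leaf 'V' → count = 8
  pos 22: leaf 'L' → count = 9
  pos 26: leaf 'G' → count = 10
  pos 28: leaf 'Y' → count = 11
Total leaves: 11

Answer: 11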